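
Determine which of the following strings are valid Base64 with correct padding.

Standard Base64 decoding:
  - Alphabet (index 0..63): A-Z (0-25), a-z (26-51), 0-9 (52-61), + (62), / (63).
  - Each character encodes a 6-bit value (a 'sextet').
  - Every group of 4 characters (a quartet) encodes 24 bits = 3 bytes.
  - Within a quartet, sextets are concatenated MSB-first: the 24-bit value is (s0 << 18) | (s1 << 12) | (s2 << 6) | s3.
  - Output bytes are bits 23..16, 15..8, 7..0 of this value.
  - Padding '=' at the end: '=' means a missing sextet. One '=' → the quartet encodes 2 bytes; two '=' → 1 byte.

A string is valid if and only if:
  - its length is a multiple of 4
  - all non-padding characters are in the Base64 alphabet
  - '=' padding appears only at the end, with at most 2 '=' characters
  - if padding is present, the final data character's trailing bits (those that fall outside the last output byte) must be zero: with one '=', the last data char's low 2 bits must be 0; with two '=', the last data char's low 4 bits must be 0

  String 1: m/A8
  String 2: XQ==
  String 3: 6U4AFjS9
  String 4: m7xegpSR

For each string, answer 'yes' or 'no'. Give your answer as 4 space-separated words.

String 1: 'm/A8' → valid
String 2: 'XQ==' → valid
String 3: '6U4AFjS9' → valid
String 4: 'm7xegpSR' → valid

Answer: yes yes yes yes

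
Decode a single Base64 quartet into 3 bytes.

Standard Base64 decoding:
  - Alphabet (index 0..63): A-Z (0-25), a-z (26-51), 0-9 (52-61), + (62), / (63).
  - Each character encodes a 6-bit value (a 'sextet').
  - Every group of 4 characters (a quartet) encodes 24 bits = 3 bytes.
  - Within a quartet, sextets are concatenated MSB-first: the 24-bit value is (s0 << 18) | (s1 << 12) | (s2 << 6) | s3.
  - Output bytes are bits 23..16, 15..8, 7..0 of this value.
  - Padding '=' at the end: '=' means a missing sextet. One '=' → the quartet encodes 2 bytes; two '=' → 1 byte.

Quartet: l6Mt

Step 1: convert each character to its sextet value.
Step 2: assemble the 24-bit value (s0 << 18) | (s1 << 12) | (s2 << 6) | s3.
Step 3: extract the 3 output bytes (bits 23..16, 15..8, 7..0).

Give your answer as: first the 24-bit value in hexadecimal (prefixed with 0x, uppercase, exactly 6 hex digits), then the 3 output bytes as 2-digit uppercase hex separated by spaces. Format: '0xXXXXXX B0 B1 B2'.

Sextets: l=37, 6=58, M=12, t=45
24-bit: (37<<18) | (58<<12) | (12<<6) | 45
      = 0x940000 | 0x03A000 | 0x000300 | 0x00002D
      = 0x97A32D
Bytes: (v>>16)&0xFF=97, (v>>8)&0xFF=A3, v&0xFF=2D

Answer: 0x97A32D 97 A3 2D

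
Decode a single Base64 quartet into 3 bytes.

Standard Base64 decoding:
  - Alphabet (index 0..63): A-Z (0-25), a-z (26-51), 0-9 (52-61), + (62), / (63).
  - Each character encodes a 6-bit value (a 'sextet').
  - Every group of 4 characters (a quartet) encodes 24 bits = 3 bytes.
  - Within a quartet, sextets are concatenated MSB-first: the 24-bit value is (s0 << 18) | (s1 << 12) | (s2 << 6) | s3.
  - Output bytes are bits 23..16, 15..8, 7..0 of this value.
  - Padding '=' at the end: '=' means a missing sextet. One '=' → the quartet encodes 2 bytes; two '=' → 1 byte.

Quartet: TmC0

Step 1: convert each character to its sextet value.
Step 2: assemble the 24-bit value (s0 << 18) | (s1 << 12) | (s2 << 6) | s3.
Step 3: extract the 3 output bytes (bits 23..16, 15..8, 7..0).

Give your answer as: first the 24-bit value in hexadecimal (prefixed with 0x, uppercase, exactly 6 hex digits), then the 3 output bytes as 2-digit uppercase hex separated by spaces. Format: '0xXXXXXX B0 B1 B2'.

Sextets: T=19, m=38, C=2, 0=52
24-bit: (19<<18) | (38<<12) | (2<<6) | 52
      = 0x4C0000 | 0x026000 | 0x000080 | 0x000034
      = 0x4E60B4
Bytes: (v>>16)&0xFF=4E, (v>>8)&0xFF=60, v&0xFF=B4

Answer: 0x4E60B4 4E 60 B4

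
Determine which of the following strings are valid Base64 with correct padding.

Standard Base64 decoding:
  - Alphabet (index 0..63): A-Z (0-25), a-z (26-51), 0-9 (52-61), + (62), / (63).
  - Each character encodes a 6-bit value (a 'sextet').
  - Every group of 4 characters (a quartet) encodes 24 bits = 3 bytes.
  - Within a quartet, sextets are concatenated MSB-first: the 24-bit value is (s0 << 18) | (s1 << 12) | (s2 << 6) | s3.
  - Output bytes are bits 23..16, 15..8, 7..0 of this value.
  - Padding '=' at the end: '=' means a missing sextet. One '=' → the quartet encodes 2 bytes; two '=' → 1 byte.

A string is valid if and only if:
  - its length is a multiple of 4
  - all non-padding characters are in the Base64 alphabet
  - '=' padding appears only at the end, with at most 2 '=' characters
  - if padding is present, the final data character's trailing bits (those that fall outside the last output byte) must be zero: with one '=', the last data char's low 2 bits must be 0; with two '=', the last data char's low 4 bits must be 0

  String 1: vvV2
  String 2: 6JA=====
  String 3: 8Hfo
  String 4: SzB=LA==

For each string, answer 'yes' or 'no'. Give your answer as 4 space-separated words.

String 1: 'vvV2' → valid
String 2: '6JA=====' → invalid (5 pad chars (max 2))
String 3: '8Hfo' → valid
String 4: 'SzB=LA==' → invalid (bad char(s): ['=']; '=' in middle)

Answer: yes no yes no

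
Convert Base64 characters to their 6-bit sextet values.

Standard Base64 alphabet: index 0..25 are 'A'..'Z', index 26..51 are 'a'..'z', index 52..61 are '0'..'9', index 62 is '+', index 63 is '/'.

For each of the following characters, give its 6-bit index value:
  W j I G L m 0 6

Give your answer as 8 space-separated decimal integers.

'W': A..Z range, ord('W') − ord('A') = 22
'j': a..z range, 26 + ord('j') − ord('a') = 35
'I': A..Z range, ord('I') − ord('A') = 8
'G': A..Z range, ord('G') − ord('A') = 6
'L': A..Z range, ord('L') − ord('A') = 11
'm': a..z range, 26 + ord('m') − ord('a') = 38
'0': 0..9 range, 52 + ord('0') − ord('0') = 52
'6': 0..9 range, 52 + ord('6') − ord('0') = 58

Answer: 22 35 8 6 11 38 52 58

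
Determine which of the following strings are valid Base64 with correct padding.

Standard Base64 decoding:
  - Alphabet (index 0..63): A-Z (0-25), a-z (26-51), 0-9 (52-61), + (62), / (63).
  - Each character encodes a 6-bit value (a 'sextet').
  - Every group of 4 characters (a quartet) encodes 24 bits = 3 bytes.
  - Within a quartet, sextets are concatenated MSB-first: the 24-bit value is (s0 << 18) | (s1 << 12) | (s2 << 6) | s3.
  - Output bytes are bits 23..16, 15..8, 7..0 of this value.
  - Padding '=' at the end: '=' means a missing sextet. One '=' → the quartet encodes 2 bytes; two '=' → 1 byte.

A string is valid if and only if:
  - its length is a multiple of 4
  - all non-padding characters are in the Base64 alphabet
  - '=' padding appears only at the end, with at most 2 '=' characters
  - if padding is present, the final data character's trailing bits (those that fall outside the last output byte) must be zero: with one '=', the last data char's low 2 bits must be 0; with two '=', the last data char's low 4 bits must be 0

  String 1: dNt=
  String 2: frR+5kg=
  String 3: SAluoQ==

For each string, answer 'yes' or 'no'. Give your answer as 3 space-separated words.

Answer: no yes yes

Derivation:
String 1: 'dNt=' → invalid (bad trailing bits)
String 2: 'frR+5kg=' → valid
String 3: 'SAluoQ==' → valid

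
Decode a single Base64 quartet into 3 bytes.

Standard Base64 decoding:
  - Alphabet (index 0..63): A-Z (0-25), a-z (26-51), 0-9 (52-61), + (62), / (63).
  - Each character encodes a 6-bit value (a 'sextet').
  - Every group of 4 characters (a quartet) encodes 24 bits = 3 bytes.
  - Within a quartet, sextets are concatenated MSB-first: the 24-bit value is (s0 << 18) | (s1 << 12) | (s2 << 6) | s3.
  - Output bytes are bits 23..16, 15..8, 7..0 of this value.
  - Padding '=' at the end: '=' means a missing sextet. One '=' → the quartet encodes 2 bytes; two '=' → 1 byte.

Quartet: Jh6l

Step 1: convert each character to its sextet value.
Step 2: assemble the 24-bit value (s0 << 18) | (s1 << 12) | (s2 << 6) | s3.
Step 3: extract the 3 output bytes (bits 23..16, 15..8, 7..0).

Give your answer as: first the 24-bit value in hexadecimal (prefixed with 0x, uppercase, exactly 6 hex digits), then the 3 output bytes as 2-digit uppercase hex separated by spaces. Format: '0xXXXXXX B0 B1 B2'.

Sextets: J=9, h=33, 6=58, l=37
24-bit: (9<<18) | (33<<12) | (58<<6) | 37
      = 0x240000 | 0x021000 | 0x000E80 | 0x000025
      = 0x261EA5
Bytes: (v>>16)&0xFF=26, (v>>8)&0xFF=1E, v&0xFF=A5

Answer: 0x261EA5 26 1E A5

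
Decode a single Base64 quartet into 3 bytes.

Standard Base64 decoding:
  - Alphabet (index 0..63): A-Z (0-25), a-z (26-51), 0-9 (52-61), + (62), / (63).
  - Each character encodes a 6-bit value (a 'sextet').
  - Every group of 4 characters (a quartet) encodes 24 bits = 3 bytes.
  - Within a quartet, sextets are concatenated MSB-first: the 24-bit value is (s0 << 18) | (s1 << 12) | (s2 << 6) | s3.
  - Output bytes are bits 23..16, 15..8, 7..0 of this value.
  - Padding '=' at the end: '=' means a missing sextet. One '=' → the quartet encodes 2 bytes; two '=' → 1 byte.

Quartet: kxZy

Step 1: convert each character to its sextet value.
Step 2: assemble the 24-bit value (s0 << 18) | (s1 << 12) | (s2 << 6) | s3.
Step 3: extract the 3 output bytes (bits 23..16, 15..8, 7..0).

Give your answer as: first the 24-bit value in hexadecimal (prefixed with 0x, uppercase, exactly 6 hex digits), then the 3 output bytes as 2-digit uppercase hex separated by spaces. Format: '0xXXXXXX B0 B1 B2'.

Answer: 0x931672 93 16 72

Derivation:
Sextets: k=36, x=49, Z=25, y=50
24-bit: (36<<18) | (49<<12) | (25<<6) | 50
      = 0x900000 | 0x031000 | 0x000640 | 0x000032
      = 0x931672
Bytes: (v>>16)&0xFF=93, (v>>8)&0xFF=16, v&0xFF=72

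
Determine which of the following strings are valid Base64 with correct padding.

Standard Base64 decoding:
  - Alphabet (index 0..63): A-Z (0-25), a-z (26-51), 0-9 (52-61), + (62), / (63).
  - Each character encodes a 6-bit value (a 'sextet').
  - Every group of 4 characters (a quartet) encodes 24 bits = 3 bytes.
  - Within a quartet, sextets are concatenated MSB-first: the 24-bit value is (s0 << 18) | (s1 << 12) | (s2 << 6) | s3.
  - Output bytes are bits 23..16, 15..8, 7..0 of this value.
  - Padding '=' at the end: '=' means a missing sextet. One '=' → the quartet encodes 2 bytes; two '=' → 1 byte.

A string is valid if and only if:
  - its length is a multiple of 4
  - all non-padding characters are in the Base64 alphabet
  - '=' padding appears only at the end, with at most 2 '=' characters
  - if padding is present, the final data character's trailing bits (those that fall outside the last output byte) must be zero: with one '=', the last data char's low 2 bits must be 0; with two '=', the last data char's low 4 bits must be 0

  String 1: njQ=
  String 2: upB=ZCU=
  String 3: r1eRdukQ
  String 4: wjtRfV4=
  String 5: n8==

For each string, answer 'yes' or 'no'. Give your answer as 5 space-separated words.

Answer: yes no yes yes no

Derivation:
String 1: 'njQ=' → valid
String 2: 'upB=ZCU=' → invalid (bad char(s): ['=']; '=' in middle)
String 3: 'r1eRdukQ' → valid
String 4: 'wjtRfV4=' → valid
String 5: 'n8==' → invalid (bad trailing bits)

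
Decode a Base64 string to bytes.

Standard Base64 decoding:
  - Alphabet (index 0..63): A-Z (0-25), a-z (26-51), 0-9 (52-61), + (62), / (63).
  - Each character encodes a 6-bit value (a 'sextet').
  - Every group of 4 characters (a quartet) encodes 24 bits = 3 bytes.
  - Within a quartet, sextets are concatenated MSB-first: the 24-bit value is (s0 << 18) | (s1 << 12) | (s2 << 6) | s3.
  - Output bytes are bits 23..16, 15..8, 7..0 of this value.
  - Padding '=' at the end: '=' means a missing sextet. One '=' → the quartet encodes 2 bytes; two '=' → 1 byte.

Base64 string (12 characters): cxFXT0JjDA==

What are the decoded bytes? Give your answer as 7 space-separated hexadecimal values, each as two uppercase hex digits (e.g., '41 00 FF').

After char 0 ('c'=28): chars_in_quartet=1 acc=0x1C bytes_emitted=0
After char 1 ('x'=49): chars_in_quartet=2 acc=0x731 bytes_emitted=0
After char 2 ('F'=5): chars_in_quartet=3 acc=0x1CC45 bytes_emitted=0
After char 3 ('X'=23): chars_in_quartet=4 acc=0x731157 -> emit 73 11 57, reset; bytes_emitted=3
After char 4 ('T'=19): chars_in_quartet=1 acc=0x13 bytes_emitted=3
After char 5 ('0'=52): chars_in_quartet=2 acc=0x4F4 bytes_emitted=3
After char 6 ('J'=9): chars_in_quartet=3 acc=0x13D09 bytes_emitted=3
After char 7 ('j'=35): chars_in_quartet=4 acc=0x4F4263 -> emit 4F 42 63, reset; bytes_emitted=6
After char 8 ('D'=3): chars_in_quartet=1 acc=0x3 bytes_emitted=6
After char 9 ('A'=0): chars_in_quartet=2 acc=0xC0 bytes_emitted=6
Padding '==': partial quartet acc=0xC0 -> emit 0C; bytes_emitted=7

Answer: 73 11 57 4F 42 63 0C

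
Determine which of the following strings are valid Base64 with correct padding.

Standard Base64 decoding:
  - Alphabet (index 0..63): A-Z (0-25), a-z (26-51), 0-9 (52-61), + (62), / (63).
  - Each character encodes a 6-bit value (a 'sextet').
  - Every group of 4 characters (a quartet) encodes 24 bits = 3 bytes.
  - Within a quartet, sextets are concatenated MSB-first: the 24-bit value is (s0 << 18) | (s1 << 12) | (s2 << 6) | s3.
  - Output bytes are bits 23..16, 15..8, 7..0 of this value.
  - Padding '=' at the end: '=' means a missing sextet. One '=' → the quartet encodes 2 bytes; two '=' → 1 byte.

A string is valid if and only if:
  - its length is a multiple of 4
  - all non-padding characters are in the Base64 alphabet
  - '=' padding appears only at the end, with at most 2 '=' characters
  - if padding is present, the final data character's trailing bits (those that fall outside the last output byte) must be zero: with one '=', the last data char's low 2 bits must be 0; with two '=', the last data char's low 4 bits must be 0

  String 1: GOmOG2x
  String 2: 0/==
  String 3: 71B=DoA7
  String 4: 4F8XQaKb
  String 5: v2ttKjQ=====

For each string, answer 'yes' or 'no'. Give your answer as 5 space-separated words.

String 1: 'GOmOG2x' → invalid (len=7 not mult of 4)
String 2: '0/==' → invalid (bad trailing bits)
String 3: '71B=DoA7' → invalid (bad char(s): ['=']; '=' in middle)
String 4: '4F8XQaKb' → valid
String 5: 'v2ttKjQ=====' → invalid (5 pad chars (max 2))

Answer: no no no yes no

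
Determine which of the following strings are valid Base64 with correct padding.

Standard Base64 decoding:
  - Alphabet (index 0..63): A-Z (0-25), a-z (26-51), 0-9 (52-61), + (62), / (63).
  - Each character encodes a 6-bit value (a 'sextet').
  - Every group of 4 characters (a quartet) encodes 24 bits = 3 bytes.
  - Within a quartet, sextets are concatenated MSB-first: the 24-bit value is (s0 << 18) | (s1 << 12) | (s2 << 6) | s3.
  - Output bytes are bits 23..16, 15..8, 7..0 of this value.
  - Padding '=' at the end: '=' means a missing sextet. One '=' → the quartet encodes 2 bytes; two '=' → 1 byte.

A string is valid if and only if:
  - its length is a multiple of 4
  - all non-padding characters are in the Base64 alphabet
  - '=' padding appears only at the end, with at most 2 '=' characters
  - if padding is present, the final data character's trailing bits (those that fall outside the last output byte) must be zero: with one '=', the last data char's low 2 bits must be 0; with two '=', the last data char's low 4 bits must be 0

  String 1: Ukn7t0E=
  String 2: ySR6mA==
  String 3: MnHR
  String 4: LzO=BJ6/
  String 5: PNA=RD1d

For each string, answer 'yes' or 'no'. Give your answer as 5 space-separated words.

String 1: 'Ukn7t0E=' → valid
String 2: 'ySR6mA==' → valid
String 3: 'MnHR' → valid
String 4: 'LzO=BJ6/' → invalid (bad char(s): ['=']; '=' in middle)
String 5: 'PNA=RD1d' → invalid (bad char(s): ['=']; '=' in middle)

Answer: yes yes yes no no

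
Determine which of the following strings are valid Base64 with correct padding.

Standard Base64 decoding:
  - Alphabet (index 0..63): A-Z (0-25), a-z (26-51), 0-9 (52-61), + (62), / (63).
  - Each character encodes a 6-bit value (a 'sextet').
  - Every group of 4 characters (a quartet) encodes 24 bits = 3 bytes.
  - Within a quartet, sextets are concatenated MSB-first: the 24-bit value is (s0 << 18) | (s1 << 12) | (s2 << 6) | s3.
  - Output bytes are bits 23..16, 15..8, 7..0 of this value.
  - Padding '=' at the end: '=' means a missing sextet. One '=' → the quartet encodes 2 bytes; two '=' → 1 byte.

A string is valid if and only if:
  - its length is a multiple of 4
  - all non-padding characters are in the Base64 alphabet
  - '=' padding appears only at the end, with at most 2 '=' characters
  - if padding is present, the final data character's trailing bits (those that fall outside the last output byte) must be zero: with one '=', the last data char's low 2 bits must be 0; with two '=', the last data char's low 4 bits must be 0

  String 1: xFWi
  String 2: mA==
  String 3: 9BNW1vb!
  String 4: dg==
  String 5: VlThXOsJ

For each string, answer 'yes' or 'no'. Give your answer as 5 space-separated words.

String 1: 'xFWi' → valid
String 2: 'mA==' → valid
String 3: '9BNW1vb!' → invalid (bad char(s): ['!'])
String 4: 'dg==' → valid
String 5: 'VlThXOsJ' → valid

Answer: yes yes no yes yes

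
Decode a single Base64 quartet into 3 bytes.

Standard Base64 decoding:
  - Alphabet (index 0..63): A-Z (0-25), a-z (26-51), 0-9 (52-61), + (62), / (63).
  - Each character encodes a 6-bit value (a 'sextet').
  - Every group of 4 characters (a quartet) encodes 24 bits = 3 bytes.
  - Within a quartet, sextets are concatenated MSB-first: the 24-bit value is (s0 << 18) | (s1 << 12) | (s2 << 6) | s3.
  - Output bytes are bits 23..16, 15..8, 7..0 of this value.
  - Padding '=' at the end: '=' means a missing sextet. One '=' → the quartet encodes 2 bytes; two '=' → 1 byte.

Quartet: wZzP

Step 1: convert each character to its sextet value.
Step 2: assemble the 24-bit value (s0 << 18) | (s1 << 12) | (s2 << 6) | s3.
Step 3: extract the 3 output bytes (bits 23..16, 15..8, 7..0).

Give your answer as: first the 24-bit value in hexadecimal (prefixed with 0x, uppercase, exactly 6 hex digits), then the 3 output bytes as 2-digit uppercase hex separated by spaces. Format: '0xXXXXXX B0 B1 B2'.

Answer: 0xC19CCF C1 9C CF

Derivation:
Sextets: w=48, Z=25, z=51, P=15
24-bit: (48<<18) | (25<<12) | (51<<6) | 15
      = 0xC00000 | 0x019000 | 0x000CC0 | 0x00000F
      = 0xC19CCF
Bytes: (v>>16)&0xFF=C1, (v>>8)&0xFF=9C, v&0xFF=CF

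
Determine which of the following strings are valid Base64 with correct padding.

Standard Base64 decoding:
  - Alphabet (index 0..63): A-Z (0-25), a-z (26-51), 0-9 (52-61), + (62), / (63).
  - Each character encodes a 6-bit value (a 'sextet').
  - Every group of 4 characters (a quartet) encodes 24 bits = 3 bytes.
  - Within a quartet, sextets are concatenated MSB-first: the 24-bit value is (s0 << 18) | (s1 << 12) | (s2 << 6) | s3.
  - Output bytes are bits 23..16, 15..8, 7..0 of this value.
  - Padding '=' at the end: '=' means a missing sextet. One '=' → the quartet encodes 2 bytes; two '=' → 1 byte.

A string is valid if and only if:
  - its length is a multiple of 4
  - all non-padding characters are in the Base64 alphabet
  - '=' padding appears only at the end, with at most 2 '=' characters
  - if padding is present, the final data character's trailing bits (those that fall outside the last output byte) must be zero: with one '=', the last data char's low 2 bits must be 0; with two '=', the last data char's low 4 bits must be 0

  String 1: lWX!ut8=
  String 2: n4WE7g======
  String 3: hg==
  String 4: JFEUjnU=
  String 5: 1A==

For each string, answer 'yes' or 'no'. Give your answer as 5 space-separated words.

String 1: 'lWX!ut8=' → invalid (bad char(s): ['!'])
String 2: 'n4WE7g======' → invalid (6 pad chars (max 2))
String 3: 'hg==' → valid
String 4: 'JFEUjnU=' → valid
String 5: '1A==' → valid

Answer: no no yes yes yes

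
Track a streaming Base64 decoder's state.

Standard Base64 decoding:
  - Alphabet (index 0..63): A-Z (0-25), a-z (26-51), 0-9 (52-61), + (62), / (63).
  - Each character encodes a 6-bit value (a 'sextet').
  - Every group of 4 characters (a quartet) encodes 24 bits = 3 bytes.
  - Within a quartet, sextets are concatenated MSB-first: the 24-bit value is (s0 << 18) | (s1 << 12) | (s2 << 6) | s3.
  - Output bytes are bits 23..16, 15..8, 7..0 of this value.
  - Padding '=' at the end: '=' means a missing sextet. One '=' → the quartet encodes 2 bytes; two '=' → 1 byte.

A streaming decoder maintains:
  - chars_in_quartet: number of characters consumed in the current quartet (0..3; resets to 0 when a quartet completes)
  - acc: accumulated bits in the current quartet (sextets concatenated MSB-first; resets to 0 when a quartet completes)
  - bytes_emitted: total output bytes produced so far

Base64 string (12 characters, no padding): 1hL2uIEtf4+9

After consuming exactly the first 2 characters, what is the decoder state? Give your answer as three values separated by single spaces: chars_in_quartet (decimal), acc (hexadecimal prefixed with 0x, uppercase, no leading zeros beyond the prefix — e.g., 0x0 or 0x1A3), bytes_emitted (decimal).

Answer: 2 0xD61 0

Derivation:
After char 0 ('1'=53): chars_in_quartet=1 acc=0x35 bytes_emitted=0
After char 1 ('h'=33): chars_in_quartet=2 acc=0xD61 bytes_emitted=0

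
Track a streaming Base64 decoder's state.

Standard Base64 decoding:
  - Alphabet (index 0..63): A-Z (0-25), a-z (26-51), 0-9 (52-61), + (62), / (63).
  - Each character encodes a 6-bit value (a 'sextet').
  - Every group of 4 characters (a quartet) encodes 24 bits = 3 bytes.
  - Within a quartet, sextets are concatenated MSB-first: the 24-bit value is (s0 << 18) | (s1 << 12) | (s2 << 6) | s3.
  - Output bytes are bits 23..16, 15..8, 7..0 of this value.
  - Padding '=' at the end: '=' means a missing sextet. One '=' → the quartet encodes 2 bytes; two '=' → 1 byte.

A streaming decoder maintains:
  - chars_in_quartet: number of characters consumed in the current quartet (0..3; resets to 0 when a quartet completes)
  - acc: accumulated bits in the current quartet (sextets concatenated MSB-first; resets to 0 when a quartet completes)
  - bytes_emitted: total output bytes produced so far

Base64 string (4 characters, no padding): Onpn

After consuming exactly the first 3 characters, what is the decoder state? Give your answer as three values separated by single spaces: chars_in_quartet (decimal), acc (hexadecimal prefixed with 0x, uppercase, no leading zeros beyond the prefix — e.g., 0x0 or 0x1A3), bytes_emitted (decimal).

After char 0 ('O'=14): chars_in_quartet=1 acc=0xE bytes_emitted=0
After char 1 ('n'=39): chars_in_quartet=2 acc=0x3A7 bytes_emitted=0
After char 2 ('p'=41): chars_in_quartet=3 acc=0xE9E9 bytes_emitted=0

Answer: 3 0xE9E9 0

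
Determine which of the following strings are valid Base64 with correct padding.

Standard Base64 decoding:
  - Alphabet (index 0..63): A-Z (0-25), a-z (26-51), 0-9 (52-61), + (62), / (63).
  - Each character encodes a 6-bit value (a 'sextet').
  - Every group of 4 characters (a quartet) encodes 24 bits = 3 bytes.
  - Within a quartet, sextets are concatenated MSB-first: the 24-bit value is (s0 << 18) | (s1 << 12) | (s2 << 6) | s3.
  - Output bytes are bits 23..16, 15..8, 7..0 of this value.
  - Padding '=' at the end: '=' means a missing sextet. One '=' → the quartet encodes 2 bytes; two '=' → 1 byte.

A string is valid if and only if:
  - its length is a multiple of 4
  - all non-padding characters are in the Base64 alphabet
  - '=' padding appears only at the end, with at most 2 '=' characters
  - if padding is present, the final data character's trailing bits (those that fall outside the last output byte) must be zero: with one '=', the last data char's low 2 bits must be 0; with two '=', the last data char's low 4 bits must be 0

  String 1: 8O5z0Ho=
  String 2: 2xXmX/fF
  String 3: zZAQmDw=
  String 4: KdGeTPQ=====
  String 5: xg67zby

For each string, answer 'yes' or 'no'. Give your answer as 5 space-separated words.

Answer: yes yes yes no no

Derivation:
String 1: '8O5z0Ho=' → valid
String 2: '2xXmX/fF' → valid
String 3: 'zZAQmDw=' → valid
String 4: 'KdGeTPQ=====' → invalid (5 pad chars (max 2))
String 5: 'xg67zby' → invalid (len=7 not mult of 4)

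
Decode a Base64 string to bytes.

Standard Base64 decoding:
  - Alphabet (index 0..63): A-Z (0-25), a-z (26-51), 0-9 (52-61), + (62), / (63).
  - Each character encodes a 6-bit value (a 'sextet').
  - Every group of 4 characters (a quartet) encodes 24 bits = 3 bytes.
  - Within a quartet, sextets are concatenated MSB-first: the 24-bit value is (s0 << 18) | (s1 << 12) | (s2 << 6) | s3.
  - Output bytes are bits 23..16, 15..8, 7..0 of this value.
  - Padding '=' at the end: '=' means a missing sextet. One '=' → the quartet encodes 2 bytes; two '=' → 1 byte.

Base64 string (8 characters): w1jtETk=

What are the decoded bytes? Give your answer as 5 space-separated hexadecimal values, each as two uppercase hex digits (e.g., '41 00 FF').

Answer: C3 58 ED 11 39

Derivation:
After char 0 ('w'=48): chars_in_quartet=1 acc=0x30 bytes_emitted=0
After char 1 ('1'=53): chars_in_quartet=2 acc=0xC35 bytes_emitted=0
After char 2 ('j'=35): chars_in_quartet=3 acc=0x30D63 bytes_emitted=0
After char 3 ('t'=45): chars_in_quartet=4 acc=0xC358ED -> emit C3 58 ED, reset; bytes_emitted=3
After char 4 ('E'=4): chars_in_quartet=1 acc=0x4 bytes_emitted=3
After char 5 ('T'=19): chars_in_quartet=2 acc=0x113 bytes_emitted=3
After char 6 ('k'=36): chars_in_quartet=3 acc=0x44E4 bytes_emitted=3
Padding '=': partial quartet acc=0x44E4 -> emit 11 39; bytes_emitted=5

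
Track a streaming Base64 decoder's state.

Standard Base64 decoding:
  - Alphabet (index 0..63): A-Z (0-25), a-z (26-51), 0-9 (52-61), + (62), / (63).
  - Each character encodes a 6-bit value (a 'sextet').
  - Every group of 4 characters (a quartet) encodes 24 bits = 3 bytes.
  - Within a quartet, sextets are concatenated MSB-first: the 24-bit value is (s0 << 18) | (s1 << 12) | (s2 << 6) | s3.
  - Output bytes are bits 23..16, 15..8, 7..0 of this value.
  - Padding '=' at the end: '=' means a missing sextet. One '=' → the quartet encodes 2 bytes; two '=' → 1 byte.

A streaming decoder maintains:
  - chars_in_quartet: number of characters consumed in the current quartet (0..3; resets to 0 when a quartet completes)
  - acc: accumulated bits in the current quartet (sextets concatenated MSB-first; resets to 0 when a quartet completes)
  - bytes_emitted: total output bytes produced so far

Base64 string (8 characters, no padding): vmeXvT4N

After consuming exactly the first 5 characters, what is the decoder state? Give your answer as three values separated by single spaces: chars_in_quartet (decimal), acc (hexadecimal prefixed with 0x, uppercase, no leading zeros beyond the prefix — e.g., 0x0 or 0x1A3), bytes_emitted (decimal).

Answer: 1 0x2F 3

Derivation:
After char 0 ('v'=47): chars_in_quartet=1 acc=0x2F bytes_emitted=0
After char 1 ('m'=38): chars_in_quartet=2 acc=0xBE6 bytes_emitted=0
After char 2 ('e'=30): chars_in_quartet=3 acc=0x2F99E bytes_emitted=0
After char 3 ('X'=23): chars_in_quartet=4 acc=0xBE6797 -> emit BE 67 97, reset; bytes_emitted=3
After char 4 ('v'=47): chars_in_quartet=1 acc=0x2F bytes_emitted=3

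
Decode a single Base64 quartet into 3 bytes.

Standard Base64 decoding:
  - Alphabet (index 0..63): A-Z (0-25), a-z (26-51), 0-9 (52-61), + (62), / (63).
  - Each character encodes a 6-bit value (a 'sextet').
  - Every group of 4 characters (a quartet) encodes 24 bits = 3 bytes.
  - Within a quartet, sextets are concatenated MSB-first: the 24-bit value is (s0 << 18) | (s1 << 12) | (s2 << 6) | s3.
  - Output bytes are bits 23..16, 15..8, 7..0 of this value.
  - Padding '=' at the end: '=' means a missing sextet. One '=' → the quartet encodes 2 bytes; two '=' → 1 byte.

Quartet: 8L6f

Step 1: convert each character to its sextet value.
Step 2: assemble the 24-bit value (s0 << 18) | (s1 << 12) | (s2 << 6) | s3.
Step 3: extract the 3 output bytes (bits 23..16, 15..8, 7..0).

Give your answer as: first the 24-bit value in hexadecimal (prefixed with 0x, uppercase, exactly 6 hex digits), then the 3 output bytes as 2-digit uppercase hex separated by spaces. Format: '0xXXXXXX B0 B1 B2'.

Sextets: 8=60, L=11, 6=58, f=31
24-bit: (60<<18) | (11<<12) | (58<<6) | 31
      = 0xF00000 | 0x00B000 | 0x000E80 | 0x00001F
      = 0xF0BE9F
Bytes: (v>>16)&0xFF=F0, (v>>8)&0xFF=BE, v&0xFF=9F

Answer: 0xF0BE9F F0 BE 9F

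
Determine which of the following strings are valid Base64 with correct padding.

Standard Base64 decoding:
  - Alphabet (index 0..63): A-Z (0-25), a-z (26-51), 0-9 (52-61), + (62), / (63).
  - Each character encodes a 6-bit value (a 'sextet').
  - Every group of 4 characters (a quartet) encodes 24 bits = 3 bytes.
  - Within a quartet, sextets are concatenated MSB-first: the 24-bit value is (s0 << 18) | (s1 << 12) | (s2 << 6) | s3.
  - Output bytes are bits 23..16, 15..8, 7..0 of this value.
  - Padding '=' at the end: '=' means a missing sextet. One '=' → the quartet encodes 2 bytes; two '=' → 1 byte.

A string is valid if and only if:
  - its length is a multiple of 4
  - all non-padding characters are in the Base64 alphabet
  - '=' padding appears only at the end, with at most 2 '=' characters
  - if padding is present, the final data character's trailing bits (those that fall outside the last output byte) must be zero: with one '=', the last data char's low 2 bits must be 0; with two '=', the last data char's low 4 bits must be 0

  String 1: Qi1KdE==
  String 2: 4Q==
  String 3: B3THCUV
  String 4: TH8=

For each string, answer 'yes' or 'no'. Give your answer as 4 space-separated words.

Answer: no yes no yes

Derivation:
String 1: 'Qi1KdE==' → invalid (bad trailing bits)
String 2: '4Q==' → valid
String 3: 'B3THCUV' → invalid (len=7 not mult of 4)
String 4: 'TH8=' → valid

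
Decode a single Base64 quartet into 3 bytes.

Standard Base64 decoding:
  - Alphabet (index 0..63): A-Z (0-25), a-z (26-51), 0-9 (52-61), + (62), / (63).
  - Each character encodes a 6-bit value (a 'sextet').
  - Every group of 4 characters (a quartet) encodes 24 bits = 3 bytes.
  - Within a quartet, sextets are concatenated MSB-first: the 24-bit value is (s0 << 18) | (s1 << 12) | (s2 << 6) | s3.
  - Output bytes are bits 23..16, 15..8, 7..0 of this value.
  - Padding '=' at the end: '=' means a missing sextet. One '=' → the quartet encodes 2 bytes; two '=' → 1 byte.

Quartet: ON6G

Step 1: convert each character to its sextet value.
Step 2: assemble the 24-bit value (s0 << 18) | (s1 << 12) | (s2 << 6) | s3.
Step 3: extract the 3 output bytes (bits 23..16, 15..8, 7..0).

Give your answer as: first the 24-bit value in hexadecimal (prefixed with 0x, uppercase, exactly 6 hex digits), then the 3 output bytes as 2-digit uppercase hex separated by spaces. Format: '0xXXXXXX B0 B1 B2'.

Sextets: O=14, N=13, 6=58, G=6
24-bit: (14<<18) | (13<<12) | (58<<6) | 6
      = 0x380000 | 0x00D000 | 0x000E80 | 0x000006
      = 0x38DE86
Bytes: (v>>16)&0xFF=38, (v>>8)&0xFF=DE, v&0xFF=86

Answer: 0x38DE86 38 DE 86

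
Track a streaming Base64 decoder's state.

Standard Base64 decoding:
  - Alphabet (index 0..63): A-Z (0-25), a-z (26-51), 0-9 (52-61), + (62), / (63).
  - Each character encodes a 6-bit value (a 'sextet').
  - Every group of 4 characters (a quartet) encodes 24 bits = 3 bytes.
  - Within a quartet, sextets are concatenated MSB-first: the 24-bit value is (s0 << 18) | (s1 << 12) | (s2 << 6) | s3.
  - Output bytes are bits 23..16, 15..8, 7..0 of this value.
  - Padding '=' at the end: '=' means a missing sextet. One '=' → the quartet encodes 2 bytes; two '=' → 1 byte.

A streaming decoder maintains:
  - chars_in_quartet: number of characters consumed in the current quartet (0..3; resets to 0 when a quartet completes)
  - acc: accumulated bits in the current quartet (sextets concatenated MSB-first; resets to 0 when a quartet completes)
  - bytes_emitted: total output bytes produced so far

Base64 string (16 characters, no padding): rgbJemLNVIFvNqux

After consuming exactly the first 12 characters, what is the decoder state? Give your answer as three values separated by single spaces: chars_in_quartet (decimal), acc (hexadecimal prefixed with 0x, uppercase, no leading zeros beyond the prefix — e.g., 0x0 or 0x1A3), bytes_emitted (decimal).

After char 0 ('r'=43): chars_in_quartet=1 acc=0x2B bytes_emitted=0
After char 1 ('g'=32): chars_in_quartet=2 acc=0xAE0 bytes_emitted=0
After char 2 ('b'=27): chars_in_quartet=3 acc=0x2B81B bytes_emitted=0
After char 3 ('J'=9): chars_in_quartet=4 acc=0xAE06C9 -> emit AE 06 C9, reset; bytes_emitted=3
After char 4 ('e'=30): chars_in_quartet=1 acc=0x1E bytes_emitted=3
After char 5 ('m'=38): chars_in_quartet=2 acc=0x7A6 bytes_emitted=3
After char 6 ('L'=11): chars_in_quartet=3 acc=0x1E98B bytes_emitted=3
After char 7 ('N'=13): chars_in_quartet=4 acc=0x7A62CD -> emit 7A 62 CD, reset; bytes_emitted=6
After char 8 ('V'=21): chars_in_quartet=1 acc=0x15 bytes_emitted=6
After char 9 ('I'=8): chars_in_quartet=2 acc=0x548 bytes_emitted=6
After char 10 ('F'=5): chars_in_quartet=3 acc=0x15205 bytes_emitted=6
After char 11 ('v'=47): chars_in_quartet=4 acc=0x54816F -> emit 54 81 6F, reset; bytes_emitted=9

Answer: 0 0x0 9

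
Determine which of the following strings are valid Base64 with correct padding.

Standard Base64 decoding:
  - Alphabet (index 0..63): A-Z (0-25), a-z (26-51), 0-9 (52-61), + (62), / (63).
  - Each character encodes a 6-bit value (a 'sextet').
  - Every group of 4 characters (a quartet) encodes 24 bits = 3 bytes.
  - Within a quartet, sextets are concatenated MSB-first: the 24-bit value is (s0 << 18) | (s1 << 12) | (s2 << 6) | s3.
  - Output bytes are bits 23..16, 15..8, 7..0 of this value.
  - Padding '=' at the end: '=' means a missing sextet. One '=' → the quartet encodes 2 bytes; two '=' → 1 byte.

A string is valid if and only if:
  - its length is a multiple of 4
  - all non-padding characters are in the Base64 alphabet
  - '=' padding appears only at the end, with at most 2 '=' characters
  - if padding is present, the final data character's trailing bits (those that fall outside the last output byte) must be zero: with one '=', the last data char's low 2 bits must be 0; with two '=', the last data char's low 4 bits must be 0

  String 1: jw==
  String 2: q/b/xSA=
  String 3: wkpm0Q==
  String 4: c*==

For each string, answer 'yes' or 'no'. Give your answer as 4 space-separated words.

String 1: 'jw==' → valid
String 2: 'q/b/xSA=' → valid
String 3: 'wkpm0Q==' → valid
String 4: 'c*==' → invalid (bad char(s): ['*'])

Answer: yes yes yes no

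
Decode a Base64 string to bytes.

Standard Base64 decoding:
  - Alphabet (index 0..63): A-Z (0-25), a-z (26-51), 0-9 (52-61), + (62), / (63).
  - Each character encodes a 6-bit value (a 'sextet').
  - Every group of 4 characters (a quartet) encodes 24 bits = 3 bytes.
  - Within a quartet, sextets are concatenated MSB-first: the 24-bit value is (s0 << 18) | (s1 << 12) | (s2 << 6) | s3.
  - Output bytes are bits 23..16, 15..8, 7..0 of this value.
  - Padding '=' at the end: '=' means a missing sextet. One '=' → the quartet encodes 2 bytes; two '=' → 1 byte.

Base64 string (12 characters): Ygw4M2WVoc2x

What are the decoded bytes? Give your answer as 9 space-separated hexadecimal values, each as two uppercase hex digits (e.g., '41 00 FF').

After char 0 ('Y'=24): chars_in_quartet=1 acc=0x18 bytes_emitted=0
After char 1 ('g'=32): chars_in_quartet=2 acc=0x620 bytes_emitted=0
After char 2 ('w'=48): chars_in_quartet=3 acc=0x18830 bytes_emitted=0
After char 3 ('4'=56): chars_in_quartet=4 acc=0x620C38 -> emit 62 0C 38, reset; bytes_emitted=3
After char 4 ('M'=12): chars_in_quartet=1 acc=0xC bytes_emitted=3
After char 5 ('2'=54): chars_in_quartet=2 acc=0x336 bytes_emitted=3
After char 6 ('W'=22): chars_in_quartet=3 acc=0xCD96 bytes_emitted=3
After char 7 ('V'=21): chars_in_quartet=4 acc=0x336595 -> emit 33 65 95, reset; bytes_emitted=6
After char 8 ('o'=40): chars_in_quartet=1 acc=0x28 bytes_emitted=6
After char 9 ('c'=28): chars_in_quartet=2 acc=0xA1C bytes_emitted=6
After char 10 ('2'=54): chars_in_quartet=3 acc=0x28736 bytes_emitted=6
After char 11 ('x'=49): chars_in_quartet=4 acc=0xA1CDB1 -> emit A1 CD B1, reset; bytes_emitted=9

Answer: 62 0C 38 33 65 95 A1 CD B1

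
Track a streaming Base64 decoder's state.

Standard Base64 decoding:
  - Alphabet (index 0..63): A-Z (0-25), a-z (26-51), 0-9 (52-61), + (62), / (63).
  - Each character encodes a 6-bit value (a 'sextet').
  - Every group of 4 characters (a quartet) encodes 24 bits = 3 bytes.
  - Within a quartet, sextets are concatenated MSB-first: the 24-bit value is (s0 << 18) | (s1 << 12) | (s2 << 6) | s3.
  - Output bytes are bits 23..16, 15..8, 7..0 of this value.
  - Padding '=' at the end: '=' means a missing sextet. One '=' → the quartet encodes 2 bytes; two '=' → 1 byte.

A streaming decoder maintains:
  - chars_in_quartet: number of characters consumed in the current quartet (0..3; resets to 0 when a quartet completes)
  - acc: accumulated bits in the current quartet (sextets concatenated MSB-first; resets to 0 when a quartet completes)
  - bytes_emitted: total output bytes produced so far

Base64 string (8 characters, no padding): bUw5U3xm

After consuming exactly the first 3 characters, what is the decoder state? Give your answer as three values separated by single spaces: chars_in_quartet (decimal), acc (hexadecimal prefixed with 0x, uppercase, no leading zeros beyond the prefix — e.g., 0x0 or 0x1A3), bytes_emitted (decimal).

After char 0 ('b'=27): chars_in_quartet=1 acc=0x1B bytes_emitted=0
After char 1 ('U'=20): chars_in_quartet=2 acc=0x6D4 bytes_emitted=0
After char 2 ('w'=48): chars_in_quartet=3 acc=0x1B530 bytes_emitted=0

Answer: 3 0x1B530 0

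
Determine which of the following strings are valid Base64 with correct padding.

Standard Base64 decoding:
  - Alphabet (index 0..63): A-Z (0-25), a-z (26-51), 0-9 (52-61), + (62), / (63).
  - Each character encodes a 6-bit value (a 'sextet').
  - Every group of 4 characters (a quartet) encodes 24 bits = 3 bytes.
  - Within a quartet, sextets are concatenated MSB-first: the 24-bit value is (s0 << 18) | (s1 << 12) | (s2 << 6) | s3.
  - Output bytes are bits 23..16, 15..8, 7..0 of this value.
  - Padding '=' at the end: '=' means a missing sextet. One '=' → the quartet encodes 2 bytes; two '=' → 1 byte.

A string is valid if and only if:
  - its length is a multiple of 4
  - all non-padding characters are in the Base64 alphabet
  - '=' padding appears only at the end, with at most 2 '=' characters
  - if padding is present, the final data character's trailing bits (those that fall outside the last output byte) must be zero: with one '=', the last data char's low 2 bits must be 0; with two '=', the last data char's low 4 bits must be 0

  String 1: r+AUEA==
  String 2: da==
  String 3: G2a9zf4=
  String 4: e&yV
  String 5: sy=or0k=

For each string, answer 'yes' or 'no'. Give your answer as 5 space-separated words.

Answer: yes no yes no no

Derivation:
String 1: 'r+AUEA==' → valid
String 2: 'da==' → invalid (bad trailing bits)
String 3: 'G2a9zf4=' → valid
String 4: 'e&yV' → invalid (bad char(s): ['&'])
String 5: 'sy=or0k=' → invalid (bad char(s): ['=']; '=' in middle)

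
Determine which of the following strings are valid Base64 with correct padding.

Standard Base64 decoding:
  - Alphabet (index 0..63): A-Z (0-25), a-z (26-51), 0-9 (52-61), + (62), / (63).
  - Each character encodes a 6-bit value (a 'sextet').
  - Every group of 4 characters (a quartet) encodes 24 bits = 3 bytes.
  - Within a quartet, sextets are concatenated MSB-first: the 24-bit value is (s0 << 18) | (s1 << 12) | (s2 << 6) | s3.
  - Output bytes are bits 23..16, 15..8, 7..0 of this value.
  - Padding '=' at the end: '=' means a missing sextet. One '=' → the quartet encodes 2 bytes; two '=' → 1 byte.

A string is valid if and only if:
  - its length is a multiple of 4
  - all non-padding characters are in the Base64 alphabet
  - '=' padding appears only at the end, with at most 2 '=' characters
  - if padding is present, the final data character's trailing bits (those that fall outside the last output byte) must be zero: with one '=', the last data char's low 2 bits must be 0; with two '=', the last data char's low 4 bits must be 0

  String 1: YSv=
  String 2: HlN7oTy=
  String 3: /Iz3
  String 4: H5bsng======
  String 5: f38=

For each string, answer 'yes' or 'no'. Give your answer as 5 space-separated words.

Answer: no no yes no yes

Derivation:
String 1: 'YSv=' → invalid (bad trailing bits)
String 2: 'HlN7oTy=' → invalid (bad trailing bits)
String 3: '/Iz3' → valid
String 4: 'H5bsng======' → invalid (6 pad chars (max 2))
String 5: 'f38=' → valid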